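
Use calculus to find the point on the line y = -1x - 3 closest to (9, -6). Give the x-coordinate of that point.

Minimize D(x)^2 = (x - 9)^2 + (-x + 3)^2.
d/dx[D^2] = 2(x - 9) + 2·(-1)·(-x + 3) = 0 ⇒ x = 6.
Then y = -9 and the distance is √(18) ≈ 4.2426.

6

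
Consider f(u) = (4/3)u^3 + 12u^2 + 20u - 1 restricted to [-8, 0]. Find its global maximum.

The derivative is 4u^2 + 24u + 20, which vanishes at u = -5 and u = -1.
Candidates: f(-8) = -227/3, f(-5) = 97/3, f(-1) = -31/3, f(0) = -1.
Hence the absolute maximum is 97/3 at u = -5.

97/3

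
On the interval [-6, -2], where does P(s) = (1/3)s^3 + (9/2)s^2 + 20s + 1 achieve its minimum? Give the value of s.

Differentiating, P'(s) = s^2 + 9s + 20; which vanishes at s = -5 and s = -4.
Evaluating at the critical points and endpoints: P(-6) = -29, P(-5) = -169/6, P(-4) = -85/3, P(-2) = -71/3.
So the minimum is P(-6) = -29.

-6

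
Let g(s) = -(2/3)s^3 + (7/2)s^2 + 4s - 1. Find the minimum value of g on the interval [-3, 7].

-181/6

Differentiating, g'(s) = -2s^2 + 7s + 4; which vanishes at s = -1/2 and s = 4.
Candidates: g(-3) = 73/2, g(-1/2) = -49/24, g(4) = 85/3, g(7) = -181/6.
Hence the absolute minimum is -181/6 at s = 7.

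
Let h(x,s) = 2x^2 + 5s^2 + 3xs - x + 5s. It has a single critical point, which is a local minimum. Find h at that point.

∂h/∂x = 4x + 3s - 1 = 0 and ∂h/∂s = 3x + 10s + 5 = 0, so (x, s) = (25/31, -23/31).
The Hessian has h_{xx} = 4, h_{ss} = 10, h_{xs} = 3, giving D = 31 > 0 with h_{xx} > 0, so the point is a local minimum.
h(25/31, -23/31) = -70/31.

-70/31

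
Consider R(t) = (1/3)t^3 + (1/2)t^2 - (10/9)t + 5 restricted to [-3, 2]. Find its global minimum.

R'(t) = t^2 + t - 10/9, which vanishes at t = -5/3 and t = 2/3.
Evaluating at the critical points and endpoints: R(-3) = 23/6; R(-5/3) = 1085/162; R(2/3) = 371/81; R(2) = 67/9.
Hence the absolute minimum is 23/6 at t = -3.

23/6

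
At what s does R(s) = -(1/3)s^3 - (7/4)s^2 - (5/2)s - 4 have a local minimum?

R'(s) = -s^2 - (7/2)s - 5/2 = 0 at s = -5/2, -1.
Second-derivative test with R''(s) = -2s - 7/2: R''(-5/2) = 3/2 > 0 ⇒ local minimum; R''(-1) = -3/2 < 0 ⇒ local maximum.
Thus R has its local minimum at s = -5/2, with value -167/48.

-5/2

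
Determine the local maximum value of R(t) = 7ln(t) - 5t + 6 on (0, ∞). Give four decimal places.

1.3553

R'(t) = 7/t − 5 = 0 gives t = 7/5.
R''(t) = -7/t², which is negative for t > 0, so this is a local maximum.
R(7/5) = 7·ln(7/5) - 7 + 6 ≈ 1.3553.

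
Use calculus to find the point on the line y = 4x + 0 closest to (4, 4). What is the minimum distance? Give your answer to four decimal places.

Minimize D(x)^2 = (x - 4)^2 + (4x - 4)^2.
d/dx[D^2] = 2(x - 4) + 2·4·(4x - 4) = 0 ⇒ x = 20/17.
Then y = 80/17 and the distance is √(144/17) ≈ 2.9104.

2.9104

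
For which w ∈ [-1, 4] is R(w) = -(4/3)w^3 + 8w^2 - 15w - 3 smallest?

4

The derivative is -4w^2 + 16w - 15, which vanishes at w = 3/2 and w = 5/2.
Compare values at every candidate in [-1, 4]: R(-1) = 64/3, R(3/2) = -12, R(5/2) = -34/3, R(4) = -61/3.
Hence the absolute minimum is -61/3 at w = 4.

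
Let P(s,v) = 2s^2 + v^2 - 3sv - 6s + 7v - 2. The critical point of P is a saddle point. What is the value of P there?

6

∂P/∂s = 4s - 3v - 6 = 0 and ∂P/∂v = -3s + 2v + 7 = 0, so (s, v) = (9, 10).
The Hessian has P_{ss} = 4, P_{vv} = 2, P_{sv} = -3, giving D = -1 < 0, so the point is a saddle point.
P(9, 10) = 6.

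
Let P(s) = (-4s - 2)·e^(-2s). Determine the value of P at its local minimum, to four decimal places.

-2.0000

By the product rule, P'(s) = (8s)·e^(-2s). Since e^(-2s) > 0, the only critical point is s = 0.
P''(0) has the same sign as 8 > 0, so this is a local minimum.
P(0) = (-2)·e^(0) ≈ -2.0000.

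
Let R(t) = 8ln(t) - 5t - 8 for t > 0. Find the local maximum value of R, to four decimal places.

-12.2400

R'(t) = 8/t − 5 = 0 gives t = 8/5.
R''(t) = -8/t², which is negative for t > 0, so this is a local maximum.
R(8/5) = 8·ln(8/5) - 8 - 8 ≈ -12.2400.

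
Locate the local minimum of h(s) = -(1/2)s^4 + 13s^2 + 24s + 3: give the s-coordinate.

-1

h'(s) = -2s^3 + 26s + 24 = 0 at s = -3, -1, 4.
Second-derivative test with h''(s) = -6s^2 + 26: h''(-3) = -28 < 0 ⇒ local maximum; h''(-1) = 20 > 0 ⇒ local minimum; h''(4) = -70 < 0 ⇒ local maximum.
So the local minimum value is h(-1) = -17/2.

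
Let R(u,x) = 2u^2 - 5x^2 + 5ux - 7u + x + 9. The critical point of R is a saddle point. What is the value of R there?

29/5

∂R/∂u = 4u + 5x - 7 = 0 and ∂R/∂x = 5u - 10x + 1 = 0, so (u, x) = (1, 3/5).
The Hessian has R_{uu} = 4, R_{xx} = -10, R_{ux} = 5, giving D = -65 < 0, so the point is a saddle point.
R(1, 3/5) = 29/5.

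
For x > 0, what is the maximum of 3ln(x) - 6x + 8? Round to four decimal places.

2.9206

g'(x) = 3/x − 6 = 0 gives x = 1/2.
g''(x) = -3/x², which is negative for x > 0, so this is a local maximum.
g(1/2) = 3·ln(1/2) - 3 + 8 ≈ 2.9206.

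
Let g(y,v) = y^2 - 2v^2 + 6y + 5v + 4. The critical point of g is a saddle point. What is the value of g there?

-15/8

∂g/∂y = 2y + 6 = 0 and ∂g/∂v = -4v + 5 = 0, so (y, v) = (-3, 5/4).
The Hessian has g_{yy} = 2, g_{vv} = -4, g_{yv} = 0, giving D = -8 < 0, so the point is a saddle point.
g(-3, 5/4) = -15/8.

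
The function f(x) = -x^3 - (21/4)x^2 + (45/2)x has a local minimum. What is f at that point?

-475/4

f'(x) = -3x^2 - (21/2)x + 45/2 = 0 at x = -5, 3/2.
Since f''(x) = -6x - 21/2, we get f''(-5) = 39/2 > 0 ⇒ local minimum; f''(3/2) = -39/2 < 0 ⇒ local maximum.
The local minimum is f(-5) = -475/4.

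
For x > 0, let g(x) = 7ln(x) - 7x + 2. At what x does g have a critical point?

g'(x) = 7/x − 7 = 0 gives x = 1.
g''(x) = -7/x², which is negative for x > 0, so this is a local maximum.
g(1) = 7·ln(1) - 7 + 2 ≈ -5.0000.

1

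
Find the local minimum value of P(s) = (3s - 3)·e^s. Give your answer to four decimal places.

-3.0000

By the product rule, P'(s) = (3s)·e^s. Since e^s > 0, the only critical point is s = 0.
P''(0) has the same sign as 3 > 0, so this is a local minimum.
P(0) = (-3)·e^(0) ≈ -3.0000.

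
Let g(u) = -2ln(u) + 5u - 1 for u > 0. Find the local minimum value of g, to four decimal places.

g'(u) = -2/u + 5 = 0 gives u = 2/5.
g''(u) = 2/u², which is positive for u > 0, so this is a local minimum.
g(2/5) = -2·ln(2/5) + 2 - 1 ≈ 2.8326.

2.8326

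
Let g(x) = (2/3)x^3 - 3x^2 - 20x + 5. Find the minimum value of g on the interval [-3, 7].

g'(x) = 2x^2 - 6x - 20, which vanishes at x = -2 and x = 5.
Candidates: g(-3) = 20; g(-2) = 83/3; g(5) = -260/3; g(7) = -160/3.
So the minimum is g(5) = -260/3.

-260/3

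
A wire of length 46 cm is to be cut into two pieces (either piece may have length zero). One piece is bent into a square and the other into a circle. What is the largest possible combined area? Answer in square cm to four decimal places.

168.3859

Let x be the length used for the square. Square side x/4; circle radius (46−x)/(2π).
A(x) = (x/4)² + π·((46−x)/(2π))² = x²/16 + (46−x)²/(4π) for 0 ≤ x ≤ 46. A'(x) = x/8 − (46−x)/(2π) = 0 gives x = 4·46/(π+4) ≈ 25.7646.
A'' > 0, so the interior critical point is a minimum; the maximum is at an endpoint. A(0) = 168.3859 and A(46) = 132.2500, so the largest area is 168.3859.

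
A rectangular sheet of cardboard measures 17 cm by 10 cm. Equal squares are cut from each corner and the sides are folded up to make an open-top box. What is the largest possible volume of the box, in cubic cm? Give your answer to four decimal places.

With cut size x, the volume is V(x) = x(17 − 2x)(10 − 2x) for 0 < x < 5.
V'(x) = 12x^2 − 108x + 170. Setting V'(x) = 0 gives x ≈ 2.0336 (the root in (0, 5)).
V''(x) = 24x − 108 is negative there, so this is the maximum; V ≈ 156.0335.

156.0335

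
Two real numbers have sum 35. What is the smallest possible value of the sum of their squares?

1225/2

With a + b = 35, a^2 + b^2 = a^2 + (35 − a)^2.
The derivative 2a − 2(35 − a) = 4a − 70 vanishes at a = 35/2; second derivative 4 > 0, a minimum.
The minimum is 2·(35/2)^2 = 1225/2.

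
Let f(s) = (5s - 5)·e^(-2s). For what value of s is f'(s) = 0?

3/2

Differentiating with the product rule gives f'(s) = (-10s + 15)·e^(-2s). Since e^(-2s) > 0, the only critical point is s = 3/2.
f''(3/2) has the same sign as -10 < 0, so this is a local maximum.
f(3/2) = (5/2)·e^(-3) ≈ 0.1245.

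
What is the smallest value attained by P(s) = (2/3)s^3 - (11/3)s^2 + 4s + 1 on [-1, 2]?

Differentiating, P'(s) = 2s^2 - (22/3)s + 4; whose only zero in [-1, 2] is s = 2/3.
Candidates: P(-1) = -22/3; P(2/3) = 181/81; P(2) = -1/3.
The minimum over the interval is -22/3, attained at s = -1.

-22/3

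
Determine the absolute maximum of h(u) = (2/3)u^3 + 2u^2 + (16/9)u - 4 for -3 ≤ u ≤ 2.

116/9

The derivative is 2u^2 + 4u + 16/9, which vanishes at u = -4/3 and u = -2/3.
Compare values at every candidate in [-3, 2]: h(-3) = -28/3; h(-4/3) = -356/81; h(-2/3) = -364/81; h(2) = 116/9.
So the maximum is h(2) = 116/9.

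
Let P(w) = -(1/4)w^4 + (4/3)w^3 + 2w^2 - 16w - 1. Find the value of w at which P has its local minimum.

Critical points: P'(w) = -w^3 + 4w^2 + 4w - 16 vanishes at w = -2, 2, 4.
P''(w) = -3w^2 + 8w + 4. P''(-2) = -24 < 0 ⇒ local maximum; P''(2) = 8 > 0 ⇒ local minimum; P''(4) = -12 < 0 ⇒ local maximum.
So the local minimum value is P(2) = -55/3.

2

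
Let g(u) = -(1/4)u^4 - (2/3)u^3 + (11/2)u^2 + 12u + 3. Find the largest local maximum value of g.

201/4

Critical points: g'(u) = -u^3 - 2u^2 + 11u + 12 vanishes at u = -4, -1, 3.
Second-derivative test with g''(u) = -3u^2 - 4u + 11: g''(-4) = -21 < 0 ⇒ local maximum; g''(-1) = 12 > 0 ⇒ local minimum; g''(3) = -28 < 0 ⇒ local maximum.
So the largest local maximum value is g(3) = 201/4.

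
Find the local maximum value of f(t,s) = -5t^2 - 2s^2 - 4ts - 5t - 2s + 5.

25/4

∂f/∂t = -10t - 4s - 5 = 0 and ∂f/∂s = -4t - 4s - 2 = 0, so (t, s) = (-1/2, 0).
The Hessian has f_{tt} = -10, f_{ss} = -4, f_{ts} = -4, giving D = 24 > 0 with f_{tt} < 0, so the point is a local maximum.
f(-1/2, 0) = 25/4.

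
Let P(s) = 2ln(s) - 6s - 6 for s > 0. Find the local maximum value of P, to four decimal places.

P'(s) = 2/s − 6 = 0 gives s = 1/3.
P''(s) = -2/s², which is negative for s > 0, so this is a local maximum.
P(1/3) = 2·ln(1/3) - 2 - 6 ≈ -10.1972.

-10.1972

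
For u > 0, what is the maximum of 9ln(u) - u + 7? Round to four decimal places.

P'(u) = 9/u − 1 = 0 gives u = 9.
P''(u) = -9/u², which is negative for u > 0, so this is a local maximum.
P(9) = 9·ln(9) - 9 + 7 ≈ 17.7750.

17.7750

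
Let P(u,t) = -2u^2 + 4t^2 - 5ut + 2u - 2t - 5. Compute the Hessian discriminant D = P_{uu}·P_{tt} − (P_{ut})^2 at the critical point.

-57

∂P/∂u = -4u - 5t + 2 = 0 and ∂P/∂t = -5u + 8t - 2 = 0, so (u, t) = (2/19, 6/19).
The Hessian has P_{uu} = -4, P_{tt} = 8, P_{ut} = -5, giving D = -57 < 0, so the point is a saddle point.
D = (-4)·(8) − (-5)^2 = -57.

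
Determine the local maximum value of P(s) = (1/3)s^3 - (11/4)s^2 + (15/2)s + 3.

P'(s) = s^2 - (11/2)s + 15/2 = 0 at s = 5/2, 3.
Second-derivative test with P''(s) = 2s - 11/2: P''(5/2) = -1/2 < 0 ⇒ local maximum; P''(3) = 1/2 > 0 ⇒ local minimum.
Thus P has its local maximum at s = 5/2, with value 469/48.

469/48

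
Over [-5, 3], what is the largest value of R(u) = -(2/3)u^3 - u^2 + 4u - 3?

The derivative is -2u^2 - 2u + 4, which vanishes at u = -2 and u = 1.
Compare values at every candidate in [-5, 3]: R(-5) = 106/3; R(-2) = -29/3; R(1) = -2/3; R(3) = -18.
The maximum over the interval is 106/3, attained at u = -5.

106/3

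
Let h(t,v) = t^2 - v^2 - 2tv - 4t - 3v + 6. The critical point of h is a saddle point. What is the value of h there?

65/8

∂h/∂t = 2t - 2v - 4 = 0 and ∂h/∂v = -2t - 2v - 3 = 0, so (t, v) = (1/4, -7/4).
The Hessian has h_{tt} = 2, h_{vv} = -2, h_{tv} = -2, giving D = -8 < 0, so the point is a saddle point.
h(1/4, -7/4) = 65/8.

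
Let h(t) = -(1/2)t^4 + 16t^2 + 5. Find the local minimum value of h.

5

h'(t) = -2t^3 + 32t. Setting h'(t) = 0 gives t ∈ {-4, 0, 4}.
Since h''(t) = -6t^2 + 32, we get h''(-4) = -64 < 0 ⇒ local maximum; h''(0) = 32 > 0 ⇒ local minimum; h''(4) = -64 < 0 ⇒ local maximum.
So the local minimum value is h(0) = 5.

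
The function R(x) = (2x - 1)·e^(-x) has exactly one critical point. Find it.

R'(x) = 2·e^(-x) + (2x - 1)·(-1)·e^(-x) = (-2x + 3)·e^(-x). Since e^(-x) > 0, the only critical point is x = 3/2.
R''(3/2) has the same sign as -2 < 0, so this is a local maximum.
R(3/2) = (2)·e^(-3/2) ≈ 0.4463.

3/2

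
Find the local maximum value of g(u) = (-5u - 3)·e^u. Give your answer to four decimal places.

1.0095

Differentiating with the product rule gives g'(u) = (-5u - 8)·e^u. Since e^u > 0, the only critical point is u = -8/5.
g''(-8/5) has the same sign as -5 < 0, so this is a local maximum.
g(-8/5) = (5)·e^(-8/5) ≈ 1.0095.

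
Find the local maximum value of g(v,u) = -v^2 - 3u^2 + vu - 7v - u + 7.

∂g/∂v = -2v + u - 7 = 0 and ∂g/∂u = v - 6u - 1 = 0, so (v, u) = (-43/11, -9/11).
The Hessian has g_{vv} = -2, g_{uu} = -6, g_{vu} = 1, giving D = 11 > 0 with g_{vv} < 0, so the point is a local maximum.
g(-43/11, -9/11) = 232/11.

232/11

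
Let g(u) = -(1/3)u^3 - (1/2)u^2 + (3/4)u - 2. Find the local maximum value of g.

g'(u) = -u^2 - u + 3/4. Setting g'(u) = 0 gives u ∈ {-3/2, 1/2}.
Since g''(u) = -2u - 1, we get g''(-3/2) = 2 > 0 ⇒ local minimum; g''(1/2) = -2 < 0 ⇒ local maximum.
So the local maximum value is g(1/2) = -43/24.

-43/24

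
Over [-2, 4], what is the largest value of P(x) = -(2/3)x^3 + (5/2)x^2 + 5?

61/3

Differentiating, P'(x) = -2x^2 + 5x; which vanishes at x = 0 and x = 5/2.
Compare values at every candidate in [-2, 4]: P(-2) = 61/3,  P(0) = 5,  P(5/2) = 245/24,  P(4) = 7/3.
So the maximum is P(-2) = 61/3.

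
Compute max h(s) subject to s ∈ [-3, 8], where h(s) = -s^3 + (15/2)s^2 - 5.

Differentiating, h'(s) = -3s^2 + 15s; which vanishes at s = 0 and s = 5.
Candidates: h(-3) = 179/2, h(0) = -5, h(5) = 115/2, h(8) = -37.
So the maximum is h(-3) = 179/2.

179/2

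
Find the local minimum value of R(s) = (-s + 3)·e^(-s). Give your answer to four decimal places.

Differentiating with the product rule gives R'(s) = (s - 4)·e^(-s). Since e^(-s) > 0, the only critical point is s = 4.
R''(4) has the same sign as 1 > 0, so this is a local minimum.
R(4) = (-1)·e^(-4) ≈ -0.0183.

-0.0183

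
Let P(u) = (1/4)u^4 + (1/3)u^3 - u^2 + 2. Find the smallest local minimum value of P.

-2/3

Critical points: P'(u) = u^3 + u^2 - 2u vanishes at u = -2, 0, 1.
P''(u) = 3u^2 + 2u - 2. P''(-2) = 6 > 0 ⇒ local minimum; P''(0) = -2 < 0 ⇒ local maximum; P''(1) = 3 > 0 ⇒ local minimum.
So the smallest local minimum value is P(-2) = -2/3.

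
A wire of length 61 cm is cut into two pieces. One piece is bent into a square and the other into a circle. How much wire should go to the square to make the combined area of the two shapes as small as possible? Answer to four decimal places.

Let x be the length used for the square. Square side x/4; circle radius (61−x)/(2π).
A(x) = (x/4)² + π·((61−x)/(2π))² = x²/16 + (61−x)²/(4π) for 0 ≤ x ≤ 61. A'(x) = x/8 − (61−x)/(2π) = 0 gives x = 4·61/(π+4) ≈ 34.1660.
A'' = 1/8 + 1/(2π) > 0, so this gives the minimum combined area; x ≈ 34.1660 cm to the square.

34.1660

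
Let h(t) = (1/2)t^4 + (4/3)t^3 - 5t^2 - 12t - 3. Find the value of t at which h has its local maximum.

-1

h'(t) = 2t^3 + 4t^2 - 10t - 12 = 0 at t = -3, -1, 2.
h''(t) = 6t^2 + 8t - 10. h''(-3) = 20 > 0 ⇒ local minimum; h''(-1) = -12 < 0 ⇒ local maximum; h''(2) = 30 > 0 ⇒ local minimum.
Thus h has its local maximum at t = -1, with value 19/6.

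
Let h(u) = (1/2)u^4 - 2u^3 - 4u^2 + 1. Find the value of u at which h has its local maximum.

0

h'(u) = 2u^3 - 6u^2 - 8u. Setting h'(u) = 0 gives u ∈ {-1, 0, 4}.
Second-derivative test with h''(u) = 6u^2 - 12u - 8: h''(-1) = 10 > 0 ⇒ local minimum; h''(0) = -8 < 0 ⇒ local maximum; h''(4) = 40 > 0 ⇒ local minimum.
The local maximum is h(0) = 1.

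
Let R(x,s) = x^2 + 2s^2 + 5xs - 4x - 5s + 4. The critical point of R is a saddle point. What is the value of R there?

∂R/∂x = 2x + 5s - 4 = 0 and ∂R/∂s = 5x + 4s - 5 = 0, so (x, s) = (9/17, 10/17).
The Hessian has R_{xx} = 2, R_{ss} = 4, R_{xs} = 5, giving D = -17 < 0, so the point is a saddle point.
R(9/17, 10/17) = 25/17.

25/17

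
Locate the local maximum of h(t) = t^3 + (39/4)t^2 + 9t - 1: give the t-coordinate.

h'(t) = 3t^2 + (39/2)t + 9. Setting h'(t) = 0 gives t ∈ {-6, -1/2}.
Second-derivative test with h''(t) = 6t + 39/2: h''(-6) = -33/2 < 0 ⇒ local maximum; h''(-1/2) = 33/2 > 0 ⇒ local minimum.
Thus h has its local maximum at t = -6, with value 80.

-6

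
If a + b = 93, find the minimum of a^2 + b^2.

With a + b = 93, a^2 + b^2 = a^2 + (93 − a)^2.
The derivative 2a − 2(93 − a) = 4a − 186 vanishes at a = 93/2; second derivative 4 > 0, a minimum.
The minimum is 2·(93/2)^2 = 8649/2.

8649/2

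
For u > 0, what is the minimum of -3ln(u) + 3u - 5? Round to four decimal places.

-2.0000

g'(u) = -3/u + 3 = 0 gives u = 1.
g''(u) = 3/u², which is positive for u > 0, so this is a local minimum.
g(1) = -3·ln(1) + 3 - 5 ≈ -2.0000.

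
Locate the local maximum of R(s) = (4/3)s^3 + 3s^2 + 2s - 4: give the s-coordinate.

-1

R'(s) = 4s^2 + 6s + 2 = 0 at s = -1, -1/2.
R''(s) = 8s + 6. R''(-1) = -2 < 0 ⇒ local maximum; R''(-1/2) = 2 > 0 ⇒ local minimum.
The local maximum is R(-1) = -13/3.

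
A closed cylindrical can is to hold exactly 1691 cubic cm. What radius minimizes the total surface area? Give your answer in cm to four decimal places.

With radius r and height h, πr²h = 1691 so h = 1691/(πr²), and S(r) = 2πr² + 2πrh = 2πr² + 2·1691/r.
S'(r) = 4πr − 2·1691/r² = 0 ⇒ r³ = 1691/(2π), so r ≈ 6.4564 and h = 2r ≈ 12.9127.
S''(r) = 4π + 4·1691/r³ > 0, so this is the minimum; S ≈ 785.7365.

6.4564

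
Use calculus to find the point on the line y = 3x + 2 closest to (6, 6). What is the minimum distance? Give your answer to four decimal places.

Minimize D(x)^2 = (x - 6)^2 + (3x - 4)^2.
d/dx[D^2] = 2(x - 6) + 2·3·(3x - 4) = 0 ⇒ x = 9/5.
Then y = 37/5 and the distance is √(98/5) ≈ 4.4272.

4.4272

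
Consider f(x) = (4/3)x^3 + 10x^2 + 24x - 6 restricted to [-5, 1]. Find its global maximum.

88/3

Differentiating, f'(x) = 4x^2 + 20x + 24; which vanishes at x = -3 and x = -2.
Candidates: f(-5) = -128/3,  f(-3) = -24,  f(-2) = -74/3,  f(1) = 88/3.
The maximum over the interval is 88/3, attained at x = 1.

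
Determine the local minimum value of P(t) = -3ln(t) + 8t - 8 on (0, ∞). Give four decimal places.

-2.0575

P'(t) = -3/t + 8 = 0 gives t = 3/8.
P''(t) = 3/t², which is positive for t > 0, so this is a local minimum.
P(3/8) = -3·ln(3/8) + 3 - 8 ≈ -2.0575.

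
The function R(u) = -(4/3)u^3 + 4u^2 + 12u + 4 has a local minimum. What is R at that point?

R'(u) = -4u^2 + 8u + 12 = 0 at u = -1, 3.
R''(u) = -8u + 8. R''(-1) = 16 > 0 ⇒ local minimum; R''(3) = -16 < 0 ⇒ local maximum.
Thus R has its local minimum at u = -1, with value -8/3.

-8/3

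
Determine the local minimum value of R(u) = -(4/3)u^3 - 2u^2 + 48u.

Critical points: R'(u) = -4u^2 - 4u + 48 vanishes at u = -4, 3.
Second-derivative test with R''(u) = -8u - 4: R''(-4) = 28 > 0 ⇒ local minimum; R''(3) = -28 < 0 ⇒ local maximum.
The local minimum is R(-4) = -416/3.

-416/3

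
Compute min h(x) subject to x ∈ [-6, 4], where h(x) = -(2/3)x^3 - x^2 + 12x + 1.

-26

The derivative is -2x^2 - 2x + 12, which vanishes at x = -3 and x = 2.
Compare values at every candidate in [-6, 4]: h(-6) = 37, h(-3) = -26, h(2) = 47/3, h(4) = -29/3.
Hence the absolute minimum is -26 at x = -3.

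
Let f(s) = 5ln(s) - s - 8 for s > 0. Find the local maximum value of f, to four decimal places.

-4.9528

f'(s) = 5/s − 1 = 0 gives s = 5.
f''(s) = -5/s², which is negative for s > 0, so this is a local maximum.
f(5) = 5·ln(5) - 5 - 8 ≈ -4.9528.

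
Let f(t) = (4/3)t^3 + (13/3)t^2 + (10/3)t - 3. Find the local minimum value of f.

-15/4

f'(t) = 4t^2 + (26/3)t + 10/3 = 0 at t = -5/3, -1/2.
Second-derivative test with f''(t) = 8t + 26/3: f''(-5/3) = -14/3 < 0 ⇒ local maximum; f''(-1/2) = 14/3 > 0 ⇒ local minimum.
The local minimum is f(-1/2) = -15/4.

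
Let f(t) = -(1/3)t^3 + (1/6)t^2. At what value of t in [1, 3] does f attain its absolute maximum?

Differentiating, f'(t) = -t^2 + (1/3)t; which has no zeros in [1, 3].
Compare values at every candidate in [1, 3]: f(1) = -1/6,  f(3) = -15/2.
The maximum over the interval is -1/6, attained at t = 1.

1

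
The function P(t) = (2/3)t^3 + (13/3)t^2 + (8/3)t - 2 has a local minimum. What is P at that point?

P'(t) = 2t^2 + (26/3)t + 8/3. Setting P'(t) = 0 gives t ∈ {-4, -1/3}.
Since P''(t) = 4t + 26/3, we get P''(-4) = -22/3 < 0 ⇒ local maximum; P''(-1/3) = 22/3 > 0 ⇒ local minimum.
So the local minimum value is P(-1/3) = -197/81.

-197/81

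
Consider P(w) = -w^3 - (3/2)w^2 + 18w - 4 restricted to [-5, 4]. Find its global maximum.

18

Differentiating, P'(w) = -3w^2 - 3w + 18; which vanishes at w = -3 and w = 2.
Evaluating at the critical points and endpoints: P(-5) = -13/2, P(-3) = -89/2, P(2) = 18, P(4) = -20.
The maximum over the interval is 18, attained at w = 2.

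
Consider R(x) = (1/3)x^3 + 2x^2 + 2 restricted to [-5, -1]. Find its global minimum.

R'(x) = x^2 + 4x, whose only zero in [-5, -1] is x = -4.
Evaluating at the critical points and endpoints: R(-5) = 31/3, R(-4) = 38/3, R(-1) = 11/3.
The minimum over the interval is 11/3, attained at x = -1.

11/3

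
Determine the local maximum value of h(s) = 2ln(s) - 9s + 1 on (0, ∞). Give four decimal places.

h'(s) = 2/s − 9 = 0 gives s = 2/9.
h''(s) = -2/s², which is negative for s > 0, so this is a local maximum.
h(2/9) = 2·ln(2/9) - 2 + 1 ≈ -4.0082.

-4.0082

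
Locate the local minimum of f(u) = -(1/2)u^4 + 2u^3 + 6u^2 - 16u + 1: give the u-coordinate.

1

Critical points: f'(u) = -2u^3 + 6u^2 + 12u - 16 vanishes at u = -2, 1, 4.
Since f''(u) = -6u^2 + 12u + 12, we get f''(-2) = -36 < 0 ⇒ local maximum; f''(1) = 18 > 0 ⇒ local minimum; f''(4) = -36 < 0 ⇒ local maximum.
So the local minimum value is f(1) = -15/2.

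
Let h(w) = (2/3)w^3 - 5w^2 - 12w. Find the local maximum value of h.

19/3

Critical points: h'(w) = 2w^2 - 10w - 12 vanishes at w = -1, 6.
Second-derivative test with h''(w) = 4w - 10: h''(-1) = -14 < 0 ⇒ local maximum; h''(6) = 14 > 0 ⇒ local minimum.
So the local maximum value is h(-1) = 19/3.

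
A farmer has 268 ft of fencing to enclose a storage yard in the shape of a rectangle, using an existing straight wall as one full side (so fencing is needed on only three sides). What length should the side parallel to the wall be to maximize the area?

Let the sides perpendicular to the wall have length x and the parallel side y, so 2x + y = 268 and the area is A = xy = x(268 − 2x).
A'(x) = 268 − 4x = 0 gives x = 67, and A''(x) = −4 < 0 confirms a maximum.
Then y = 268 − 2·67 = 134 and A = 8978.

134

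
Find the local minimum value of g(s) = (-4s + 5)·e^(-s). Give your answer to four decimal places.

g'(s) = (-4)·e^(-s) + (-4s + 5)·(-1)·e^(-s) = (4s - 9)·e^(-s). Since e^(-s) > 0, the only critical point is s = 9/4.
g''(9/4) has the same sign as 4 > 0, so this is a local minimum.
g(9/4) = (-4)·e^(-9/4) ≈ -0.4216.

-0.4216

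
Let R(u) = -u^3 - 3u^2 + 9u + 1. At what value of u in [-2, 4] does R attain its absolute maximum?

The derivative is -3u^2 - 6u + 9, whose only zero in [-2, 4] is u = 1.
Compare values at every candidate in [-2, 4]: R(-2) = -21,  R(1) = 6,  R(4) = -75.
So the maximum is R(1) = 6.

1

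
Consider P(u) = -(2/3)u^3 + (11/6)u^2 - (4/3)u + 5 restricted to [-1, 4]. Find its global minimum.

-41/3

The derivative is -2u^2 + (11/3)u - 4/3, which vanishes at u = 1/2 and u = 4/3.
Candidates: P(-1) = 53/6,  P(1/2) = 113/24,  P(4/3) = 397/81,  P(4) = -41/3.
The minimum over the interval is -41/3, attained at u = 4.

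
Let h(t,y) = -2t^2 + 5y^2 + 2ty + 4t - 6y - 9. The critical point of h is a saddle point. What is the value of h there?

-85/11

∂h/∂t = -4t + 2y + 4 = 0 and ∂h/∂y = 2t + 10y - 6 = 0, so (t, y) = (13/11, 4/11).
The Hessian has h_{tt} = -4, h_{yy} = 10, h_{ty} = 2, giving D = -44 < 0, so the point is a saddle point.
h(13/11, 4/11) = -85/11.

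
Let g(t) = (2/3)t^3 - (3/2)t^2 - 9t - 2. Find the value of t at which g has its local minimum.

3

g'(t) = 2t^2 - 3t - 9. Setting g'(t) = 0 gives t ∈ {-3/2, 3}.
Since g''(t) = 4t - 3, we get g''(-3/2) = -9 < 0 ⇒ local maximum; g''(3) = 9 > 0 ⇒ local minimum.
So the local minimum value is g(3) = -49/2.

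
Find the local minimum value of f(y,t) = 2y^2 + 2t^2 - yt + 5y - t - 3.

-92/15

∂f/∂y = 4y - t + 5 = 0 and ∂f/∂t = -y + 4t - 1 = 0, so (y, t) = (-19/15, -1/15).
The Hessian has f_{yy} = 4, f_{tt} = 4, f_{yt} = -1, giving D = 15 > 0 with f_{yy} > 0, so the point is a local minimum.
f(-19/15, -1/15) = -92/15.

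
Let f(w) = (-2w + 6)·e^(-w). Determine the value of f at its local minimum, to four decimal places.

-0.0366

Differentiating with the product rule gives f'(w) = (2w - 8)·e^(-w). Since e^(-w) > 0, the only critical point is w = 4.
f''(4) has the same sign as 2 > 0, so this is a local minimum.
f(4) = (-2)·e^(-4) ≈ -0.0366.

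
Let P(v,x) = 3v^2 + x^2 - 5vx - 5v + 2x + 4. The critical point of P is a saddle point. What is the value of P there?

3

∂P/∂v = 6v - 5x - 5 = 0 and ∂P/∂x = -5v + 2x + 2 = 0, so (v, x) = (0, -1).
The Hessian has P_{vv} = 6, P_{xx} = 2, P_{vx} = -5, giving D = -13 < 0, so the point is a saddle point.
P(0, -1) = 3.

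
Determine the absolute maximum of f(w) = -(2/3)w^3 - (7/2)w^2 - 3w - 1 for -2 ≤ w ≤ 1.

-7/24

Differentiating, f'(w) = -2w^2 - 7w - 3; whose only zero in [-2, 1] is w = -1/2.
Compare values at every candidate in [-2, 1]: f(-2) = -11/3, f(-1/2) = -7/24, f(1) = -49/6.
So the maximum is f(-1/2) = -7/24.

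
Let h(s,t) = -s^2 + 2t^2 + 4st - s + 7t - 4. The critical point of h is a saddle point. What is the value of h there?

-115/24

∂h/∂s = -2s + 4t - 1 = 0 and ∂h/∂t = 4s + 4t + 7 = 0, so (s, t) = (-4/3, -5/12).
The Hessian has h_{ss} = -2, h_{tt} = 4, h_{st} = 4, giving D = -24 < 0, so the point is a saddle point.
h(-4/3, -5/12) = -115/24.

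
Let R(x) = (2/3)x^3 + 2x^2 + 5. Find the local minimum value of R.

Critical points: R'(x) = 2x^2 + 4x vanishes at x = -2, 0.
Since R''(x) = 4x + 4, we get R''(-2) = -4 < 0 ⇒ local maximum; R''(0) = 4 > 0 ⇒ local minimum.
Thus R has its local minimum at x = 0, with value 5.

5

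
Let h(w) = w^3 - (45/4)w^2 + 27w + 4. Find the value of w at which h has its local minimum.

6

h'(w) = 3w^2 - (45/2)w + 27. Setting h'(w) = 0 gives w ∈ {3/2, 6}.
h''(w) = 6w - 45/2. h''(3/2) = -27/2 < 0 ⇒ local maximum; h''(6) = 27/2 > 0 ⇒ local minimum.
So the local minimum value is h(6) = -23.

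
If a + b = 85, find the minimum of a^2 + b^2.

With a + b = 85, a^2 + b^2 = a^2 + (85 − a)^2.
The derivative 2a − 2(85 − a) = 4a − 170 vanishes at a = 85/2; second derivative 4 > 0, a minimum.
The minimum is 2·(85/2)^2 = 7225/2.

7225/2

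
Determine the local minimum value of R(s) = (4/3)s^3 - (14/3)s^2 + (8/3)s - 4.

Critical points: R'(s) = 4s^2 - (28/3)s + 8/3 vanishes at s = 1/3, 2.
R''(s) = 8s - 28/3. R''(1/3) = -20/3 < 0 ⇒ local maximum; R''(2) = 20/3 > 0 ⇒ local minimum.
Thus R has its local minimum at s = 2, with value -20/3.

-20/3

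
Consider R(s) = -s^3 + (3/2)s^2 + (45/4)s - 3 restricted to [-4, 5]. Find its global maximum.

40

The derivative is -3s^2 + 3s + 45/4, which vanishes at s = -3/2 and s = 5/2.
Compare values at every candidate in [-4, 5]: R(-4) = 40,  R(-3/2) = -105/8,  R(5/2) = 151/8,  R(5) = -137/4.
The maximum over the interval is 40, attained at s = -4.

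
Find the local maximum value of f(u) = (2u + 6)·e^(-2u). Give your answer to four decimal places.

148.4132

By the product rule, f'(u) = (-4u - 10)·e^(-2u). Since e^(-2u) > 0, the only critical point is u = -5/2.
f''(-5/2) has the same sign as -4 < 0, so this is a local maximum.
f(-5/2) = (1)·e^(5) ≈ 148.4132.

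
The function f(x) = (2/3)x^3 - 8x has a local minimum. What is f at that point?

Critical points: f'(x) = 2x^2 - 8 vanishes at x = -2, 2.
Second-derivative test with f''(x) = 4x: f''(-2) = -8 < 0 ⇒ local maximum; f''(2) = 8 > 0 ⇒ local minimum.
Thus f has its local minimum at x = 2, with value -32/3.

-32/3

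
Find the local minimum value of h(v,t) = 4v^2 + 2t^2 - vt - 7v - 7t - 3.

-436/31

∂h/∂v = 8v - t - 7 = 0 and ∂h/∂t = -v + 4t - 7 = 0, so (v, t) = (35/31, 63/31).
The Hessian has h_{vv} = 8, h_{tt} = 4, h_{vt} = -1, giving D = 31 > 0 with h_{vv} > 0, so the point is a local minimum.
h(35/31, 63/31) = -436/31.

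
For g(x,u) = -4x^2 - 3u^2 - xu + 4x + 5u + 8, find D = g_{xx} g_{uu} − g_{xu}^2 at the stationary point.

47

∂g/∂x = -8x - u + 4 = 0 and ∂g/∂u = -x - 6u + 5 = 0, so (x, u) = (19/47, 36/47).
The Hessian has g_{xx} = -8, g_{uu} = -6, g_{xu} = -1, giving D = 47 > 0 with g_{xx} < 0, so the point is a local maximum.
D = (-8)·(-6) − (-1)^2 = 47.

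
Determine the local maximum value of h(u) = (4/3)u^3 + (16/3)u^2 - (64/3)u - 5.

241/3

Critical points: h'(u) = 4u^2 + (32/3)u - 64/3 vanishes at u = -4, 4/3.
Since h''(u) = 8u + 32/3, we get h''(-4) = -64/3 < 0 ⇒ local maximum; h''(4/3) = 64/3 > 0 ⇒ local minimum.
Thus h has its local maximum at u = -4, with value 241/3.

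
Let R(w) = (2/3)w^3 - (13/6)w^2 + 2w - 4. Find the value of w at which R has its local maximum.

2/3

R'(w) = 2w^2 - (13/3)w + 2 = 0 at w = 2/3, 3/2.
Second-derivative test with R''(w) = 4w - 13/3: R''(2/3) = -5/3 < 0 ⇒ local maximum; R''(3/2) = 5/3 > 0 ⇒ local minimum.
The local maximum is R(2/3) = -278/81.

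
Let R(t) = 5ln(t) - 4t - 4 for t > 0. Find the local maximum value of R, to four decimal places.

-7.8843

R'(t) = 5/t − 4 = 0 gives t = 5/4.
R''(t) = -5/t², which is negative for t > 0, so this is a local maximum.
R(5/4) = 5·ln(5/4) - 5 - 4 ≈ -7.8843.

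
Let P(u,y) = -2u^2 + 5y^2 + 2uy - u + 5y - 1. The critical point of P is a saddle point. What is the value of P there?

-79/44

∂P/∂u = -4u + 2y - 1 = 0 and ∂P/∂y = 2u + 10y + 5 = 0, so (u, y) = (-5/11, -9/22).
The Hessian has P_{uu} = -4, P_{yy} = 10, P_{uy} = 2, giving D = -44 < 0, so the point is a saddle point.
P(-5/11, -9/22) = -79/44.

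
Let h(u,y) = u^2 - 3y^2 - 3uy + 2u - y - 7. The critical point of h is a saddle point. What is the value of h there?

-164/21

∂h/∂u = 2u - 3y + 2 = 0 and ∂h/∂y = -3u - 6y - 1 = 0, so (u, y) = (-5/7, 4/21).
The Hessian has h_{uu} = 2, h_{yy} = -6, h_{uy} = -3, giving D = -21 < 0, so the point is a saddle point.
h(-5/7, 4/21) = -164/21.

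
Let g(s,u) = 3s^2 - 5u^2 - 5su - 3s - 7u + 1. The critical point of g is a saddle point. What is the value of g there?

∂g/∂s = 6s - 5u - 3 = 0 and ∂g/∂u = -5s - 10u - 7 = 0, so (s, u) = (-1/17, -57/85).
The Hessian has g_{ss} = 6, g_{uu} = -10, g_{su} = -5, giving D = -85 < 0, so the point is a saddle point.
g(-1/17, -57/85) = 292/85.

292/85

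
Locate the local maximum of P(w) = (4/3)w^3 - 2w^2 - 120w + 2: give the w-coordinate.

-5

P'(w) = 4w^2 - 4w - 120. Setting P'(w) = 0 gives w ∈ {-5, 6}.
P''(w) = 8w - 4. P''(-5) = -44 < 0 ⇒ local maximum; P''(6) = 44 > 0 ⇒ local minimum.
Thus P has its local maximum at w = -5, with value 1156/3.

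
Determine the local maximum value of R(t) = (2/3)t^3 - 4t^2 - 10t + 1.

19/3

R'(t) = 2t^2 - 8t - 10 = 0 at t = -1, 5.
Second-derivative test with R''(t) = 4t - 8: R''(-1) = -12 < 0 ⇒ local maximum; R''(5) = 12 > 0 ⇒ local minimum.
The local maximum is R(-1) = 19/3.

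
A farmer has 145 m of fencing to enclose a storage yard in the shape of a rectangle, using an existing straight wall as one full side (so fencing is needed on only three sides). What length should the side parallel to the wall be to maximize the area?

145/2

Let the sides perpendicular to the wall have length x and the parallel side y, so 2x + y = 145 and the area is A = xy = x(145 − 2x).
A'(x) = 145 − 4x = 0 gives x = 145/4, and A''(x) = −4 < 0 confirms a maximum.
Then y = 145 − 2·145/4 = 145/2 and A = 21025/8.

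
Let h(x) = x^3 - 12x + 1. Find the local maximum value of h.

17

h'(x) = 3x^2 - 12 = 0 at x = -2, 2.
Since h''(x) = 6x, we get h''(-2) = -12 < 0 ⇒ local maximum; h''(2) = 12 > 0 ⇒ local minimum.
The local maximum is h(-2) = 17.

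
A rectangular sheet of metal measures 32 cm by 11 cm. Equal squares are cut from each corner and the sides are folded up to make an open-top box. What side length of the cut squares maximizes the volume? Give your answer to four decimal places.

2.4733

With cut size x, the volume is V(x) = x(32 − 2x)(11 − 2x) for 0 < x < 5.5.
V'(x) = 12x^2 − 172x + 352. Setting V'(x) = 0 gives x ≈ 2.4733 (the root in (0, 5.5)).
V''(x) = 24x − 172 is negative there, so this is the maximum; V ≈ 405.0401.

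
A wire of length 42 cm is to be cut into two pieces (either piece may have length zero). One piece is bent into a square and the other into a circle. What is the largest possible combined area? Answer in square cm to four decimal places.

140.3747

Let x be the length used for the square. Square side x/4; circle radius (42−x)/(2π).
A(x) = (x/4)² + π·((42−x)/(2π))² = x²/16 + (42−x)²/(4π) for 0 ≤ x ≤ 42. A'(x) = x/8 − (42−x)/(2π) = 0 gives x = 4·42/(π+4) ≈ 23.5242.
A'' > 0, so the interior critical point is a minimum; the maximum is at an endpoint. A(0) = 140.3747 and A(42) = 110.2500, so the largest area is 140.3747.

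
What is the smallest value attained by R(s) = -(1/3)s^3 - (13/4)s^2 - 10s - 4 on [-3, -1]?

37/12

Differentiating, R'(s) = -s^2 - (13/2)s - 10; whose only zero in [-3, -1] is s = -5/2.
Candidates: R(-3) = 23/4,  R(-5/2) = 283/48,  R(-1) = 37/12.
The minimum over the interval is 37/12, attained at s = -1.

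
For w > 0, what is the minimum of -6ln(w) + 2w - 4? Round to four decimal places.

P'(w) = -6/w + 2 = 0 gives w = 3.
P''(w) = 6/w², which is positive for w > 0, so this is a local minimum.
P(3) = -6·ln(3) + 6 - 4 ≈ -4.5917.

-4.5917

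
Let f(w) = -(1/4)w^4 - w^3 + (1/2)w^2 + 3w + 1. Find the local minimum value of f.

f'(w) = -w^3 - 3w^2 + w + 3 = 0 at w = -3, -1, 1.
Since f''(w) = -3w^2 - 6w + 1, we get f''(-3) = -8 < 0 ⇒ local maximum; f''(-1) = 4 > 0 ⇒ local minimum; f''(1) = -8 < 0 ⇒ local maximum.
So the local minimum value is f(-1) = -3/4.

-3/4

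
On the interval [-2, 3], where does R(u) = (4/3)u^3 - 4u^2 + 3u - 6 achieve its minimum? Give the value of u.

R'(u) = 4u^2 - 8u + 3, which vanishes at u = 1/2 and u = 3/2.
Compare values at every candidate in [-2, 3]: R(-2) = -116/3, R(1/2) = -16/3, R(3/2) = -6, R(3) = 3.
The minimum over the interval is -116/3, attained at u = -2.

-2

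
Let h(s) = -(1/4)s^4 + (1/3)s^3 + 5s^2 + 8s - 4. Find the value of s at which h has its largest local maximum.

4

h'(s) = -s^3 + s^2 + 10s + 8. Setting h'(s) = 0 gives s ∈ {-2, -1, 4}.
h''(s) = -3s^2 + 2s + 10. h''(-2) = -6 < 0 ⇒ local maximum; h''(-1) = 5 > 0 ⇒ local minimum; h''(4) = -30 < 0 ⇒ local maximum.
Thus h has its largest local maximum at s = 4, with value 196/3.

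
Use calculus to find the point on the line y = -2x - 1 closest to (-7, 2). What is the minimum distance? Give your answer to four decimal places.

Minimize D(x)^2 = (x + 7)^2 + (-2x - 3)^2.
d/dx[D^2] = 2(x + 7) + 2·(-2)·(-2x - 3) = 0 ⇒ x = -13/5.
Then y = 21/5 and the distance is √(121/5) ≈ 4.9193.

4.9193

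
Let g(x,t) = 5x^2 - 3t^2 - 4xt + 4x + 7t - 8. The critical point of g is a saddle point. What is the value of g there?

∂g/∂x = 10x - 4t + 4 = 0 and ∂g/∂t = -4x - 6t + 7 = 0, so (x, t) = (1/19, 43/38).
The Hessian has g_{xx} = 10, g_{tt} = -6, g_{xt} = -4, giving D = -76 < 0, so the point is a saddle point.
g(1/19, 43/38) = -299/76.

-299/76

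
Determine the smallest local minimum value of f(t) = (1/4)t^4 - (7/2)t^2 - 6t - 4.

f'(t) = t^3 - 7t - 6 = 0 at t = -2, -1, 3.
Second-derivative test with f''(t) = 3t^2 - 7: f''(-2) = 5 > 0 ⇒ local minimum; f''(-1) = -4 < 0 ⇒ local maximum; f''(3) = 20 > 0 ⇒ local minimum.
The smallest local minimum is f(3) = -133/4.

-133/4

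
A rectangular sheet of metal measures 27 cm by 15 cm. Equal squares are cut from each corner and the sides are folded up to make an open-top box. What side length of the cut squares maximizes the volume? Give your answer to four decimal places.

With cut size x, the volume is V(x) = x(27 − 2x)(15 − 2x) for 0 < x < 7.5.
V'(x) = 12x^2 − 168x + 405. Setting V'(x) = 0 gives x ≈ 3.0949 (the root in (0, 7.5)).
V''(x) = 24x − 168 is negative there, so this is the maximum; V ≈ 567.4252.

3.0949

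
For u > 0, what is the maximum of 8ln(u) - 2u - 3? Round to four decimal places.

0.0904

g'(u) = 8/u − 2 = 0 gives u = 4.
g''(u) = -8/u², which is negative for u > 0, so this is a local maximum.
g(4) = 8·ln(4) - 8 - 3 ≈ 0.0904.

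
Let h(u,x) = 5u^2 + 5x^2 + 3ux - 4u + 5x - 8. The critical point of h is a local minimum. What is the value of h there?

∂h/∂u = 10u + 3x - 4 = 0 and ∂h/∂x = 3u + 10x + 5 = 0, so (u, x) = (55/91, -62/91).
The Hessian has h_{uu} = 10, h_{xx} = 10, h_{ux} = 3, giving D = 91 > 0 with h_{uu} > 0, so the point is a local minimum.
h(55/91, -62/91) = -993/91.

-993/91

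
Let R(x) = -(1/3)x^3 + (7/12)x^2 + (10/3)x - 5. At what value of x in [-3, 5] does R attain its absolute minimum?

5

The derivative is -x^2 + (7/6)x + 10/3, which vanishes at x = -4/3 and x = 5/2.
Evaluating at the critical points and endpoints: R(-3) = -3/4; R(-4/3) = -617/81; R(5/2) = 85/48; R(5) = -185/12.
So the minimum is R(5) = -185/12.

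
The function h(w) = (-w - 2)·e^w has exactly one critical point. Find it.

-3

Differentiating with the product rule gives h'(w) = (-w - 3)·e^w. Since e^w > 0, the only critical point is w = -3.
h''(-3) has the same sign as -1 < 0, so this is a local maximum.
h(-3) = (1)·e^(-3) ≈ 0.0498.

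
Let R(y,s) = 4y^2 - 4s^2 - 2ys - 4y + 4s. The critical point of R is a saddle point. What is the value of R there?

-8/17

∂R/∂y = 8y - 2s - 4 = 0 and ∂R/∂s = -2y - 8s + 4 = 0, so (y, s) = (10/17, 6/17).
The Hessian has R_{yy} = 8, R_{ss} = -8, R_{ys} = -2, giving D = -68 < 0, so the point is a saddle point.
R(10/17, 6/17) = -8/17.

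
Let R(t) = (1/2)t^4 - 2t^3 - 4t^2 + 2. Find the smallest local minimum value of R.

-62

R'(t) = 2t^3 - 6t^2 - 8t = 0 at t = -1, 0, 4.
R''(t) = 6t^2 - 12t - 8. R''(-1) = 10 > 0 ⇒ local minimum; R''(0) = -8 < 0 ⇒ local maximum; R''(4) = 40 > 0 ⇒ local minimum.
So the smallest local minimum value is R(4) = -62.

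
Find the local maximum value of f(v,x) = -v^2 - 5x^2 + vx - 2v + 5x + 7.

168/19

∂f/∂v = -2v + x - 2 = 0 and ∂f/∂x = v - 10x + 5 = 0, so (v, x) = (-15/19, 8/19).
The Hessian has f_{vv} = -2, f_{xx} = -10, f_{vx} = 1, giving D = 19 > 0 with f_{vv} < 0, so the point is a local maximum.
f(-15/19, 8/19) = 168/19.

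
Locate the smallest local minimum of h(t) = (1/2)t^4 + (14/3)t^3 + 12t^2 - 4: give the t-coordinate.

0

Critical points: h'(t) = 2t^3 + 14t^2 + 24t vanishes at t = -4, -3, 0.
Second-derivative test with h''(t) = 6t^2 + 28t + 24: h''(-4) = 8 > 0 ⇒ local minimum; h''(-3) = -6 < 0 ⇒ local maximum; h''(0) = 24 > 0 ⇒ local minimum.
So the smallest local minimum value is h(0) = -4.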